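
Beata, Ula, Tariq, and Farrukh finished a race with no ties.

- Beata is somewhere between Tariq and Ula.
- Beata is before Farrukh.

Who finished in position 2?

Beata

With clues 1–2, Farrukh, Tariq, and Ula are ruled out for place 2.
So place 2 is Beata.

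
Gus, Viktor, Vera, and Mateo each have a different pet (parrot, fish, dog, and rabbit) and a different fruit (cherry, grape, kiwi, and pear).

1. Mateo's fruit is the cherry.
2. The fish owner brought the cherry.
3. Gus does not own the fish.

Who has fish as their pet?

With clues 1–2, Gus, Vera, and Viktor are impossible for the one with pet fish.
That leaves Mateo.

Mateo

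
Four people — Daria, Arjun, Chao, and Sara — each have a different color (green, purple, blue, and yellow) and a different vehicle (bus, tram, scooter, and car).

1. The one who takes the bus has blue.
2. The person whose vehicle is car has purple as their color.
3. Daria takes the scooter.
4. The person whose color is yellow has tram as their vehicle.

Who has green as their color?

Daria

With clues 1–4, Arjun, Chao, and Sara are impossible for the one with color green.
That leaves Daria.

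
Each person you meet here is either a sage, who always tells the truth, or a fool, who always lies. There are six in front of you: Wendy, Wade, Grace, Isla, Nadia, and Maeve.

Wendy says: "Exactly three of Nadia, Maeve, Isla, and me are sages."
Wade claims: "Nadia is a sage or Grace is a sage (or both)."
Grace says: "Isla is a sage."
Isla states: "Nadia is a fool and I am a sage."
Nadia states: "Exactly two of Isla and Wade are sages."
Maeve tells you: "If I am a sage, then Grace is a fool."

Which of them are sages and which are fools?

Consider Wendy. Suppose Wendy is a sage.
Then no assignment of the remaining roles makes every statement match its speaker's type — contradiction.
So Wendy is a fool.
Consider Wade. Suppose Wade is a sage.
Then no assignment of the remaining roles makes every statement match its speaker's type — contradiction.
So Wade is a fool.
With that fixed, Nadia's statement is false, so Nadia is a fool.
Consider Grace. Suppose Grace is a sage.
Then Wade's statement comes out true, contradicting Wade being a fool.
So Grace is a fool.
With that fixed, Maeve's statement is true, so Maeve is a sage.
Consider Isla. Suppose Isla is a sage.
Then Grace's statement comes out true, contradicting Grace being a fool.
So Isla is a fool.

Wendy: fool, Wade: fool, Grace: fool, Isla: fool, Nadia: fool, Maeve: sage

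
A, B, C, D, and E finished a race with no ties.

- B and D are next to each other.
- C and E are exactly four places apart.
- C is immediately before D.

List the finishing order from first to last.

C, D, B, A, E

From clues 1–2: A is in {2,4}.
From clues 1–3: C → place 1, D → place 2, B → place 3, A → place 4, E → place 5.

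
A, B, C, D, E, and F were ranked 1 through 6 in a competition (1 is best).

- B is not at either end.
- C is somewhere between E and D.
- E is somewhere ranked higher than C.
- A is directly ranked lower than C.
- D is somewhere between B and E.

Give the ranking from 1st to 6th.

From clue 1: B is in {2,3,4,5}.
From clues 1–4: A is in {3,4,5}.
From clues 1–5: E → rank 1, C → rank 2, A → rank 3, D → rank 4, B → rank 5, F → rank 6.

E, C, A, D, B, F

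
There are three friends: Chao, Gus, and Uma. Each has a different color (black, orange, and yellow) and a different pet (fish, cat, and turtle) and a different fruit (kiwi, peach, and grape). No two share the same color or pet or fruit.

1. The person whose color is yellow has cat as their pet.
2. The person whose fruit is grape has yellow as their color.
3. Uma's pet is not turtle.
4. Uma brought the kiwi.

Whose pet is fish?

Uma

With clues 1–4, Chao and Gus are impossible for the one with pet fish.
That leaves Uma.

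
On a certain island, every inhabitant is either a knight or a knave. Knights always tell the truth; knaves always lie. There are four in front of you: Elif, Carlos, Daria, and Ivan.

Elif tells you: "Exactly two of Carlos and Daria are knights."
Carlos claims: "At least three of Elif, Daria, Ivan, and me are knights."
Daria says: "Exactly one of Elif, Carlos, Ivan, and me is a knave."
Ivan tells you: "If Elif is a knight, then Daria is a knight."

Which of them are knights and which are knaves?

Consider Elif. Suppose Elif is a knight.
Then no assignment of the remaining roles makes every statement match its speaker's type — contradiction.
So Elif is a knave.
With that fixed, Ivan's statement is true, so Ivan is a knight.
Consider Carlos. Suppose Carlos is a knight.
Then no assignment of the remaining roles makes every statement match its speaker's type — contradiction.
So Carlos is a knave.
With that fixed, Daria's statement is false, so Daria is a knave.

Elif: knave, Carlos: knave, Daria: knave, Ivan: knight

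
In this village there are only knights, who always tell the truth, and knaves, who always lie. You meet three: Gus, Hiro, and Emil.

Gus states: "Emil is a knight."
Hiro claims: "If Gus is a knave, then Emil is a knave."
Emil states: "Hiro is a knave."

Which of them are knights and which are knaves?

Gus: knave, Hiro: knight, Emil: knave

Consider Gus. Suppose Gus is a knight.
Then no assignment of the remaining roles makes every statement match its speaker's type — contradiction.
So Gus is a knave.
Consider Hiro. Suppose Hiro is a knave.
Then no assignment of the remaining roles makes every statement match its speaker's type — contradiction.
So Hiro is a knight.
With that fixed, Emil's statement is false, so Emil is a knave.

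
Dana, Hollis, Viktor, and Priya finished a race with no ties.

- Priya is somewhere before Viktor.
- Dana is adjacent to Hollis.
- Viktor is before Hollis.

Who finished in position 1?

Priya

With clue 1, Viktor is ruled out for place 1.
With clues 1–3, Dana and Hollis are ruled out for place 1.
So place 1 is Priya.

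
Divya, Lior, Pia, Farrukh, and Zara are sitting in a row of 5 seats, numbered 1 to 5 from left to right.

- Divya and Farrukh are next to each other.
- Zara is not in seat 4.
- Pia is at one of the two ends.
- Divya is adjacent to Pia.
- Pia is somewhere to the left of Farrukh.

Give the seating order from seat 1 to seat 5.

Pia, Divya, Farrukh, Lior, Zara

From clues 1–2: Zara is in {1,2,3,5}.
From clues 1–3: Pia is in {1,5}.
From clues 1–4: Farrukh → seat 3.
From clues 1–5: Pia → seat 1, Divya → seat 2, Lior → seat 4, Zara → seat 5.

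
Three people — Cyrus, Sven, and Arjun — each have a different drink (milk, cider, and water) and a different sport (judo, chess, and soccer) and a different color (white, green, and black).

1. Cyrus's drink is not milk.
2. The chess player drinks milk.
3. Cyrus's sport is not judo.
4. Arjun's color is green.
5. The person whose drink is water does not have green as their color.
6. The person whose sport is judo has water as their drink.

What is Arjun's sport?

With clues 1–3, soccer is impossible for Arjun's sport.
With clues 1–6, judo is impossible for Arjun's sport.
That leaves chess.

chess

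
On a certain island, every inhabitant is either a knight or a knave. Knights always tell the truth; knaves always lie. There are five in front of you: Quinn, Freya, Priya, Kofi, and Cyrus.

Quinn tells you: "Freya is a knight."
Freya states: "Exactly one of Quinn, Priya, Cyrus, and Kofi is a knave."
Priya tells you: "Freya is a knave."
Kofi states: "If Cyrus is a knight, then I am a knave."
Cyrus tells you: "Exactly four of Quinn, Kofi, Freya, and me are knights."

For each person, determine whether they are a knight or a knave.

Quinn: knave, Freya: knave, Priya: knight, Kofi: knight, Cyrus: knave

Consider Quinn. Suppose Quinn is a knight.
Then no assignment of the remaining roles makes every statement match its speaker's type — contradiction.
So Quinn is a knave.
With that fixed, Cyrus's statement is false, so Cyrus is a knave.
With that fixed, Freya's statement is false, so Freya is a knave.
With that fixed, Priya's statement is true, so Priya is a knight.
With that fixed, Kofi's statement is true, so Kofi is a knight.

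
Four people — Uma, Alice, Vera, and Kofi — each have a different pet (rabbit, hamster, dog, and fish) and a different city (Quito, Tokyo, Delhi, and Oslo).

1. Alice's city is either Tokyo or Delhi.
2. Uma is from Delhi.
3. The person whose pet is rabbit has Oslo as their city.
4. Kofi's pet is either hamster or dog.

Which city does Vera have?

Oslo

With clues 1–2, Delhi and Tokyo are impossible for Vera's city.
With clues 1–4, Quito is impossible for Vera's city.
That leaves Oslo.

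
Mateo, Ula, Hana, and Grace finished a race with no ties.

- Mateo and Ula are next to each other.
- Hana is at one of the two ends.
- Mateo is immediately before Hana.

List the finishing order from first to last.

From clues 1–2: Hana is in {1,4}.
From clues 1–3: Grace → place 1, Ula → place 2, Mateo → place 3, Hana → place 4.

Grace, Ula, Mateo, Hana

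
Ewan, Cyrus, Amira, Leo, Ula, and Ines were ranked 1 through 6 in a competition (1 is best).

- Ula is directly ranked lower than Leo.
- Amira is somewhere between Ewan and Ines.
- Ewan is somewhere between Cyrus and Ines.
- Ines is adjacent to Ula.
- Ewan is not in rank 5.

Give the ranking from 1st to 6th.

Cyrus, Ewan, Amira, Leo, Ula, Ines

From clue 1: Leo is in {1,2,3,4,5}.
From clues 1–2: Amira is in {2,3,4,5}.
From clues 1–3: Ewan is in {2,3,4,5}.
From clues 1–4: Ewan is in {2,5}.
From clues 1–5: Cyrus → rank 1, Ewan → rank 2, Amira → rank 3, Leo → rank 4, Ula → rank 5, Ines → rank 6.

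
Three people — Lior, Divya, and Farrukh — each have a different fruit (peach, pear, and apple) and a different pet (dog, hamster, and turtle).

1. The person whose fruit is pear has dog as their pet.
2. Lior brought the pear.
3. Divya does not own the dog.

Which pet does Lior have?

With clues 1–2, hamster and turtle are impossible for Lior's pet.
That leaves dog.

dog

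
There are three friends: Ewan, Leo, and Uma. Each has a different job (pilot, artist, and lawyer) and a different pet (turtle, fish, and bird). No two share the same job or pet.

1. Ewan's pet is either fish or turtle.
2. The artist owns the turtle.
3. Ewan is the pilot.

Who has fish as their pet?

Ewan

With clues 1–3, Leo and Uma are impossible for the one with pet fish.
That leaves Ewan.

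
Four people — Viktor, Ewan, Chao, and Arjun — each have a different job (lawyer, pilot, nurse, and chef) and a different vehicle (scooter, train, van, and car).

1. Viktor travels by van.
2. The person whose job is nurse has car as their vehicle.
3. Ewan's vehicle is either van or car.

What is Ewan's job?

With clues 1–3, chef, lawyer, and pilot are impossible for Ewan's job.
That leaves nurse.

nurse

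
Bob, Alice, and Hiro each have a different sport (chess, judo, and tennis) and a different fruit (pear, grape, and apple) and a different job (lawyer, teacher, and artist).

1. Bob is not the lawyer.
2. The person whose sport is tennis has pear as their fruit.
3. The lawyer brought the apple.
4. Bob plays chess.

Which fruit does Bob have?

grape

With clues 1–3, apple is impossible for Bob's fruit.
With clues 1–4, pear is impossible for Bob's fruit.
That leaves grape.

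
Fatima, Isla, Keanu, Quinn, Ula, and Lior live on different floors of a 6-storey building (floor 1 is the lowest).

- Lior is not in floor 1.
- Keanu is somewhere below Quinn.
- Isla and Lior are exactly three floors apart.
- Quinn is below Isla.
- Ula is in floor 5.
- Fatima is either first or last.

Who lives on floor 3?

With clues 1–5, Fatima, Keanu, Quinn, and Ula are ruled out for floor 3.
With clues 1–6, Isla is ruled out for floor 3.
So floor 3 is Lior.

Lior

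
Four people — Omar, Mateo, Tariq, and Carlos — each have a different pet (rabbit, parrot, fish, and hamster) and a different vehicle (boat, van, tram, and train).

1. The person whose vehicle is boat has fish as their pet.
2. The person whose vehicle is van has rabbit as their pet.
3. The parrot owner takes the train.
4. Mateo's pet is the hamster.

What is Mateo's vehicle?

tram

With clues 1–4, boat, train, and van are impossible for Mateo's vehicle.
That leaves tram.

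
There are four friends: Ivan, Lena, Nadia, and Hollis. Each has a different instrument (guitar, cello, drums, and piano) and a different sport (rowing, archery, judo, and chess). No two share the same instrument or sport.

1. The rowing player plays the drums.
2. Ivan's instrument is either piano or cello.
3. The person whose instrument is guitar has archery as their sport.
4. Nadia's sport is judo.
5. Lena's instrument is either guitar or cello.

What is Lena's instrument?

guitar

With clues 1–4, cello and piano are impossible for Lena's instrument.
With clues 1–5, drums is impossible for Lena's instrument.
That leaves guitar.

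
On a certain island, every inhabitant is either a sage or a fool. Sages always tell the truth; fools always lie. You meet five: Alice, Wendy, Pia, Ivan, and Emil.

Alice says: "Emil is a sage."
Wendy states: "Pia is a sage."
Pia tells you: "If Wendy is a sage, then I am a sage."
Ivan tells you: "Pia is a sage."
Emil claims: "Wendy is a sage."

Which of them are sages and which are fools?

Alice: sage, Wendy: sage, Pia: sage, Ivan: sage, Emil: sage

Consider Alice. Suppose Alice is a fool.
Then no assignment of the remaining roles makes every statement match its speaker's type — contradiction.
So Alice is a sage.
Consider Wendy. Suppose Wendy is a fool.
Then no assignment of the remaining roles makes every statement match its speaker's type — contradiction.
So Wendy is a sage.
With that fixed, Emil's statement is true, so Emil is a sage.
Consider Pia. Suppose Pia is a fool.
Then Wendy's statement comes out false, contradicting Wendy being a sage.
So Pia is a sage.
With that fixed, Ivan's statement is true, so Ivan is a sage.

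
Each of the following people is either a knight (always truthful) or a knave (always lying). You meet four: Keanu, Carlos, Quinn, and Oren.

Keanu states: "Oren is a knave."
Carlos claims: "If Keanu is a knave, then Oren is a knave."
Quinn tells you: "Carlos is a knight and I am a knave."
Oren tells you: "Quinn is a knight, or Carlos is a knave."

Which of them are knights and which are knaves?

Keanu: knave, Carlos: knave, Quinn: knave, Oren: knight

Consider Keanu. Suppose Keanu is a knight.
Then no assignment of the remaining roles makes every statement match its speaker's type — contradiction.
So Keanu is a knave.
Consider Carlos. Suppose Carlos is a knight.
Then whichever role Quinn has, Quinn's statement has the wrong truth value — contradiction.
So Carlos is a knave.
With that fixed, Quinn's statement is false, so Quinn is a knave.
With that fixed, Oren's statement is true, so Oren is a knight.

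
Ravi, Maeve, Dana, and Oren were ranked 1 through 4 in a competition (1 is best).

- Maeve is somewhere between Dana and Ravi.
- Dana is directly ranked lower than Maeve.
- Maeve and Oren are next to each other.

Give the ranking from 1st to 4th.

From clue 1: Maeve is in {2,3}.
From clues 1–2: Ravi is in {1,2}.
From clues 1–3: Ravi → rank 1, Oren → rank 2, Maeve → rank 3, Dana → rank 4.

Ravi, Oren, Maeve, Dana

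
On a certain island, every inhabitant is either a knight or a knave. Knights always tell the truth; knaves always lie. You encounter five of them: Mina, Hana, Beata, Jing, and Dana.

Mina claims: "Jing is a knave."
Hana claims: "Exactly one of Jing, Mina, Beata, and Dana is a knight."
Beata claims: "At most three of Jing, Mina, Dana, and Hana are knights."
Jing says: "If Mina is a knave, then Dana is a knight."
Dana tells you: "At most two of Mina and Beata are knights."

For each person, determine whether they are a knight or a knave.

Regardless of anyone's role, Dana's statement is true, so Dana is a knight.
With that fixed, Jing's statement is true, so Jing is a knight.
With that fixed, Mina's statement is false, so Mina is a knave.
With that fixed, Hana's statement is false, so Hana is a knave.
With that fixed, Beata's statement is true, so Beata is a knight.

Mina: knave, Hana: knave, Beata: knight, Jing: knight, Dana: knight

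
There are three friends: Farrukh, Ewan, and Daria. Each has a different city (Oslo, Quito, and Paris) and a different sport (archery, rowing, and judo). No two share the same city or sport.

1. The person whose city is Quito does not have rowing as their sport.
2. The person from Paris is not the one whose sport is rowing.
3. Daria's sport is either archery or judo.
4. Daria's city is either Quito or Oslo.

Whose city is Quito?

With clues 1–4, Ewan and Farrukh are impossible for the one with city Quito.
That leaves Daria.

Daria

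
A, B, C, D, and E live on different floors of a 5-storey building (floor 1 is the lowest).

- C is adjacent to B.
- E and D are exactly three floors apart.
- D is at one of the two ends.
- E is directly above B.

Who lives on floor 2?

With clues 1–2, A is ruled out for floor 2.
With clues 1–3, D is ruled out for floor 2.
With clues 1–4, B and E are ruled out for floor 2.
So floor 2 is C.

C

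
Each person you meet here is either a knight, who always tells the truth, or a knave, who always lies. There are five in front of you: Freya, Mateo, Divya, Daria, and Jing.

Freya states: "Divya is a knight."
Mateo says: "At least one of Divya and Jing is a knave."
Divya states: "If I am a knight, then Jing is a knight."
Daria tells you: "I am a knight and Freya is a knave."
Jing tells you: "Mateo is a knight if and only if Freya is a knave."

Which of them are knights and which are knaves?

Consider Freya. Suppose Freya is a knave.
Then no assignment of the remaining roles makes every statement match its speaker's type — contradiction.
So Freya is a knight.
With that fixed, Daria's statement is false, so Daria is a knave.
Consider Mateo. Suppose Mateo is a knight.
Then no assignment of the remaining roles makes every statement match its speaker's type — contradiction.
So Mateo is a knave.
With that fixed, Jing's statement is true, so Jing is a knight.
With that fixed, Divya's statement is true, so Divya is a knight.

Freya: knight, Mateo: knave, Divya: knight, Daria: knave, Jing: knight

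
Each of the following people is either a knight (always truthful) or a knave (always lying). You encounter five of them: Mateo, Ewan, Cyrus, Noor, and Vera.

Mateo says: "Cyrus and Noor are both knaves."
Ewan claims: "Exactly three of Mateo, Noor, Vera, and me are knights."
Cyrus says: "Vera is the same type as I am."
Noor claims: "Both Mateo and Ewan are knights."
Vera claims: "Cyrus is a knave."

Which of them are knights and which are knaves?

Consider Mateo. Suppose Mateo is a knave.
Then no assignment of the remaining roles makes every statement match its speaker's type — contradiction.
So Mateo is a knight.
Consider Ewan. Suppose Ewan is a knight.
Then no assignment of the remaining roles makes every statement match its speaker's type — contradiction.
So Ewan is a knave.
With that fixed, Noor's statement is false, so Noor is a knave.
Consider Cyrus. Suppose Cyrus is a knight.
Then Mateo's statement comes out false, contradicting Mateo being a knight.
So Cyrus is a knave.
With that fixed, Vera's statement is true, so Vera is a knight.

Mateo: knight, Ewan: knave, Cyrus: knave, Noor: knave, Vera: knight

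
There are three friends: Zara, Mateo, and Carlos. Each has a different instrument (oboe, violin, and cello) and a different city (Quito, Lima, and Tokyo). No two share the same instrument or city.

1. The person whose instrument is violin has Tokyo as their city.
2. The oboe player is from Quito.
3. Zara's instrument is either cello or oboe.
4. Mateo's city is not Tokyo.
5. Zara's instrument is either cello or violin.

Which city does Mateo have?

Quito

With clues 1–4, Tokyo is impossible for Mateo's city.
With clues 1–5, Lima is impossible for Mateo's city.
That leaves Quito.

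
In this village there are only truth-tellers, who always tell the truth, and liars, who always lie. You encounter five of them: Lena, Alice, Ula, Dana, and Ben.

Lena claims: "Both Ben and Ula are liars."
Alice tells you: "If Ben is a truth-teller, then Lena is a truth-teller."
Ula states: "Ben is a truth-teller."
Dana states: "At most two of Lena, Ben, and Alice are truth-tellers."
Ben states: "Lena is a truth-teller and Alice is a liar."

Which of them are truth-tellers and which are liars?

Lena: truth-teller, Alice: truth-teller, Ula: liar, Dana: truth-teller, Ben: liar

Consider Lena. Suppose Lena is a liar.
Then no assignment of the remaining roles makes every statement match its speaker's type — contradiction.
So Lena is a truth-teller.
With that fixed, Alice's statement is true, so Alice is a truth-teller.
With that fixed, Ben's statement is false, so Ben is a liar.
With that fixed, Ula's statement is false, so Ula is a liar.
With that fixed, Dana's statement is true, so Dana is a truth-teller.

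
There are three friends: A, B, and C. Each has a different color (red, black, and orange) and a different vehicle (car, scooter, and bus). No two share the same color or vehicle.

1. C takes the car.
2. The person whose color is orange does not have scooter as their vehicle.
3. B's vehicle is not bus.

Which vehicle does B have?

Clue 1 rules out car for B's vehicle.
With clues 1–3, bus is impossible for B's vehicle.
That leaves scooter.

scooter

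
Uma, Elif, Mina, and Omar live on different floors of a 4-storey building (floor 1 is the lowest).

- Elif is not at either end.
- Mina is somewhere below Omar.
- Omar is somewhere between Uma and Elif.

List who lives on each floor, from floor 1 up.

From clue 1: Elif is in {2,3}.
From clues 1–3: Mina → floor 1, Elif → floor 2, Omar → floor 3, Uma → floor 4.

Mina, Elif, Omar, Uma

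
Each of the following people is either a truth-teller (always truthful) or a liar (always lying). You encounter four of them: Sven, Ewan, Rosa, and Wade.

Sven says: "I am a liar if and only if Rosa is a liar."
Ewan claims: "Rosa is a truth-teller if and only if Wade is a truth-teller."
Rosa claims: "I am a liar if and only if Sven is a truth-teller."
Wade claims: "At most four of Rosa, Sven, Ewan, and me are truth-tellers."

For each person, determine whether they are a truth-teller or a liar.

Regardless of anyone's role, Wade's statement is true, so Wade is a truth-teller.
Consider Sven. Suppose Sven is a truth-teller.
Then whichever role Rosa has, Rosa's statement has the wrong truth value — contradiction.
So Sven is a liar.
Consider Ewan. Suppose Ewan is a liar.
Then no assignment of the remaining roles makes every statement match its speaker's type — contradiction.
So Ewan is a truth-teller.
Consider Rosa. Suppose Rosa is a liar.
Then Sven's statement comes out true, contradicting Sven being a liar.
So Rosa is a truth-teller.

Sven: liar, Ewan: truth-teller, Rosa: truth-teller, Wade: truth-teller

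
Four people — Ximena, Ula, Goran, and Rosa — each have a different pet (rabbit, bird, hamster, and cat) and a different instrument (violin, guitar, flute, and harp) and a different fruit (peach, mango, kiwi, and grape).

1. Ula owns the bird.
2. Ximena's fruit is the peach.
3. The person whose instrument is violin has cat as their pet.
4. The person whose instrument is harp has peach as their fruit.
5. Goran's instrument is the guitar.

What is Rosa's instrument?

violin

With clues 1–4, harp is impossible for Rosa's instrument.
With clues 1–5, flute and guitar are impossible for Rosa's instrument.
That leaves violin.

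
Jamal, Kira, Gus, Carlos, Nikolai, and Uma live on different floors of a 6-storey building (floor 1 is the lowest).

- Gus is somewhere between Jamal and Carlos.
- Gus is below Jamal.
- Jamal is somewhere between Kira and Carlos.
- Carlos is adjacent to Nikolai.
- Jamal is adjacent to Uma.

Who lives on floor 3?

With clues 1–3, Kira is ruled out for floor 3.
With clues 1–4, Jamal is ruled out for floor 3.
With clues 1–5, Carlos, Nikolai, and Uma are ruled out for floor 3.
So floor 3 is Gus.

Gus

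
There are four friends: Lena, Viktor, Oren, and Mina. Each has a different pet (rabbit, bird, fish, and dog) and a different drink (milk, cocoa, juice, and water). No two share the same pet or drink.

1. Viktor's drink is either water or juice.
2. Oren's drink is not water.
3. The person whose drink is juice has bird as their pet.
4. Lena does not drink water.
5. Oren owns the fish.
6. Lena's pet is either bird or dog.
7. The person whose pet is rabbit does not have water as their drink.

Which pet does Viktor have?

dog

With clues 1–5, fish is impossible for Viktor's pet.
With clues 1–7, bird and rabbit are impossible for Viktor's pet.
That leaves dog.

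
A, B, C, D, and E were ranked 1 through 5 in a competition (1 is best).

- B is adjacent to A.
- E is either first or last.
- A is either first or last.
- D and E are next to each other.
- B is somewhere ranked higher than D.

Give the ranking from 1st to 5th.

A, B, C, D, E

From clues 1–2: E is in {1,5}.
From clues 1–3: A is in {1,5}.
From clues 1–4: C → rank 3.
From clues 1–5: A → rank 1, B → rank 2, D → rank 4, E → rank 5.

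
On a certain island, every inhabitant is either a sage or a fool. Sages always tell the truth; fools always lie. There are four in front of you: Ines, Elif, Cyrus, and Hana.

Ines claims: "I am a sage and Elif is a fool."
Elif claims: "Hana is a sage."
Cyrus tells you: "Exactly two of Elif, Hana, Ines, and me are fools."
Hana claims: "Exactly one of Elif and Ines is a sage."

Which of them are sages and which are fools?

Ines: fool, Elif: fool, Cyrus: fool, Hana: fool

Consider Ines. Suppose Ines is a sage.
Then no assignment of the remaining roles makes every statement match its speaker's type — contradiction.
So Ines is a fool.
Consider Elif. Suppose Elif is a sage.
Then no assignment of the remaining roles makes every statement match its speaker's type — contradiction.
So Elif is a fool.
With that fixed, Hana's statement is false, so Hana is a fool.
With that fixed, Cyrus's statement is false, so Cyrus is a fool.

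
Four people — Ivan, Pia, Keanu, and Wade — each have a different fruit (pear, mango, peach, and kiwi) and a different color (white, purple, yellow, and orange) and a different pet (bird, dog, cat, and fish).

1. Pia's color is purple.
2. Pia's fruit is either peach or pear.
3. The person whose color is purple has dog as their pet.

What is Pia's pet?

With clues 1–3, bird, cat, and fish are impossible for Pia's pet.
That leaves dog.

dog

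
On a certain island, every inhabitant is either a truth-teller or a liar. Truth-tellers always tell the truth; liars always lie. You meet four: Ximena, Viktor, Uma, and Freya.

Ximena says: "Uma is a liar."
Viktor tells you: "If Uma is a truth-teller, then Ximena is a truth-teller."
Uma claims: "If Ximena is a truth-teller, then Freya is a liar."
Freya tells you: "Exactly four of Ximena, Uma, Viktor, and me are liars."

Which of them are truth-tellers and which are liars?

Ximena: liar, Viktor: liar, Uma: truth-teller, Freya: liar

Consider Ximena. Suppose Ximena is a truth-teller.
Then no assignment of the remaining roles makes every statement match its speaker's type — contradiction.
So Ximena is a liar.
With that fixed, Uma's statement is true, so Uma is a truth-teller.
With that fixed, Freya's statement is false, so Freya is a liar.
With that fixed, Viktor's statement is false, so Viktor is a liar.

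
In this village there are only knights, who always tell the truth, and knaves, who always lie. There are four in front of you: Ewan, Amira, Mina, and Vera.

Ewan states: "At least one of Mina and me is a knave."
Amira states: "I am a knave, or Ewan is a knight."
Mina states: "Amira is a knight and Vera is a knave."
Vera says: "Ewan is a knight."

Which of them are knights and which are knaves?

Consider Ewan. Suppose Ewan is a knave.
Then Ewan's own statement would have to be false, but it can't be — contradiction.
So Ewan is a knight.
With that fixed, Amira's statement is true, so Amira is a knight.
With that fixed, Vera's statement is true, so Vera is a knight.
With that fixed, Mina's statement is false, so Mina is a knave.

Ewan: knight, Amira: knight, Mina: knave, Vera: knight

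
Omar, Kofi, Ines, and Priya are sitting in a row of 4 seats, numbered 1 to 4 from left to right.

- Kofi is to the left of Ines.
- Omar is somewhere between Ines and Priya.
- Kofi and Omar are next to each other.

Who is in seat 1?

Priya

With clue 1, Ines is ruled out for seat 1.
With clues 1–2, Omar is ruled out for seat 1.
With clues 1–3, Kofi is ruled out for seat 1.
So seat 1 is Priya.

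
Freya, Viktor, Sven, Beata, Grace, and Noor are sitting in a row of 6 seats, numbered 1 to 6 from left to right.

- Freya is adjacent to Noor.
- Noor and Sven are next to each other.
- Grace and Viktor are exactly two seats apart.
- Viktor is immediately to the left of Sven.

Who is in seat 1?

With clues 1–2, Noor is ruled out for seat 1.
With clues 1–3, Beata is ruled out for seat 1.
With clues 1–4, Freya, Sven, and Viktor are ruled out for seat 1.
So seat 1 is Grace.

Grace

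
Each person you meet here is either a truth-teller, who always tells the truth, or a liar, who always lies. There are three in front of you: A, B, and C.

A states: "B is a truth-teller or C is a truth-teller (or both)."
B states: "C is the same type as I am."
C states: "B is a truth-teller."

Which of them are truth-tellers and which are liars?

Consider A. Suppose A is a liar.
Then no assignment of the remaining roles makes every statement match its speaker's type — contradiction.
So A is a truth-teller.
Consider B. Suppose B is a liar.
Then no assignment of the remaining roles makes every statement match its speaker's type — contradiction.
So B is a truth-teller.
With that fixed, C's statement is true, so C is a truth-teller.

A: truth-teller, B: truth-teller, C: truth-teller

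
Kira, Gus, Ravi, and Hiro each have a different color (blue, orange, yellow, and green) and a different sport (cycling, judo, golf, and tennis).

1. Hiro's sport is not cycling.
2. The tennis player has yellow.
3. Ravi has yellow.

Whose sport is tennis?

With clues 1–3, Gus, Hiro, and Kira are impossible for the one with sport tennis.
That leaves Ravi.

Ravi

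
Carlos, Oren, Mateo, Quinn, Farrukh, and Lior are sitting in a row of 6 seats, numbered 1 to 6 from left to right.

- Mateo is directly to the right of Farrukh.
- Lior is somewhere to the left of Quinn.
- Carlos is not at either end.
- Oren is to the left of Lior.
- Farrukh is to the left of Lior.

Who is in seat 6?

Quinn

With clue 1, Farrukh is ruled out for seat 6.
With clues 1–2, Lior is ruled out for seat 6.
With clues 1–3, Carlos is ruled out for seat 6.
With clues 1–4, Oren is ruled out for seat 6.
With clues 1–5, Mateo is ruled out for seat 6.
So seat 6 is Quinn.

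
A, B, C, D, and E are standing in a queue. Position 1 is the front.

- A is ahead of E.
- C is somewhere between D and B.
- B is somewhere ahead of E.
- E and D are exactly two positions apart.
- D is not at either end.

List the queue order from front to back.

B, C, D, A, E

From clue 1: A is in {1,2,3,4}.
From clues 1–2: C is in {2,3,4}.
From clues 1–4: B is in {1,2}.
From clues 1–5: B → position 1, C → position 2, D → position 3, A → position 4, E → position 5.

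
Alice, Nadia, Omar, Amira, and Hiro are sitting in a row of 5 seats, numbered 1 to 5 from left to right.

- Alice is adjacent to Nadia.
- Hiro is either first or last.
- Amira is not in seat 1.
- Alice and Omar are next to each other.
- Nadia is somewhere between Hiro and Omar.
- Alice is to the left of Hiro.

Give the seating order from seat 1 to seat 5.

Omar, Alice, Nadia, Amira, Hiro

From clues 1–2: Hiro is in {1,5}.
From clues 1–5: Nadia is in {2,3}.
From clues 1–6: Omar → seat 1, Alice → seat 2, Nadia → seat 3, Amira → seat 4, Hiro → seat 5.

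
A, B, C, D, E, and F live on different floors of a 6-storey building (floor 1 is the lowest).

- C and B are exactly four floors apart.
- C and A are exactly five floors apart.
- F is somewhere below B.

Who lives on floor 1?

C

With clues 1–2, B, D, E, and F are ruled out for floor 1.
With clues 1–3, A is ruled out for floor 1.
So floor 1 is C.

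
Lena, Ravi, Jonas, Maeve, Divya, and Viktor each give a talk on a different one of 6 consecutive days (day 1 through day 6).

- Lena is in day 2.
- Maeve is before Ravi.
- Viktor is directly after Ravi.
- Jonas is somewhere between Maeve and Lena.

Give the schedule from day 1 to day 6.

Divya, Lena, Jonas, Maeve, Ravi, Viktor

From clue 1: Lena → day 2.
From clues 1–2: Ravi is in {3,4,5,6}.
From clues 1–3: Ravi is in {3,4,5}.
From clues 1–4: Divya → day 1, Jonas → day 3, Maeve → day 4, Ravi → day 5, Viktor → day 6.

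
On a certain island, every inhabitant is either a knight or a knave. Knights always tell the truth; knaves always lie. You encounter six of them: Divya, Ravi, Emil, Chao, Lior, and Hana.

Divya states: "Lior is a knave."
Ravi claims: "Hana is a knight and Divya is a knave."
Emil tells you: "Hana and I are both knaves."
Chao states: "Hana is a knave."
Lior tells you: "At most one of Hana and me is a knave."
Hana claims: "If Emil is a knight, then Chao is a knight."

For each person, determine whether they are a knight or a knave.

Consider Divya. Suppose Divya is a knight.
Then no assignment of the remaining roles makes every statement match its speaker's type — contradiction.
So Divya is a knave.
Consider Ravi. Suppose Ravi is a knave.
Then no assignment of the remaining roles makes every statement match its speaker's type — contradiction.
So Ravi is a knight.
Consider Emil. Suppose Emil is a knight.
Then Emil's own statement would have to be true, but it can't be — contradiction.
So Emil is a knave.
With that fixed, Hana's statement is true, so Hana is a knight.
With that fixed, Chao's statement is false, so Chao is a knave.
With that fixed, Lior's statement is true, so Lior is a knight.

Divya: knave, Ravi: knight, Emil: knave, Chao: knave, Lior: knight, Hana: knight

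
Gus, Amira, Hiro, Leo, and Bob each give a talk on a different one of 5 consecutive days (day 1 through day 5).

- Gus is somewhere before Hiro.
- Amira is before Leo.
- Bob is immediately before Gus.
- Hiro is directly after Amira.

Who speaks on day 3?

Amira

With clues 1–3, Leo is ruled out for day 3.
With clues 1–4, Bob, Gus, and Hiro are ruled out for day 3.
So day 3 is Amira.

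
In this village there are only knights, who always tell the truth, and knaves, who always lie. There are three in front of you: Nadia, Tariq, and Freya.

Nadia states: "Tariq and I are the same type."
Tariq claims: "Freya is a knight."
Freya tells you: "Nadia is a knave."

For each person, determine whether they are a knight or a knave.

Consider Nadia. Suppose Nadia is a knight.
Then no assignment of the remaining roles makes every statement match its speaker's type — contradiction.
So Nadia is a knave.
With that fixed, Freya's statement is true, so Freya is a knight.
With that fixed, Tariq's statement is true, so Tariq is a knight.

Nadia: knave, Tariq: knight, Freya: knight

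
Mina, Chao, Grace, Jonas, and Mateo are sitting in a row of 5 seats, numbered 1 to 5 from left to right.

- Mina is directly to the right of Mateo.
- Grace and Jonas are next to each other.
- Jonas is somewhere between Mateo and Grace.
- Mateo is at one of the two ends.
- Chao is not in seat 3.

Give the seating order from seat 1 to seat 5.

From clue 1: Mina is in {2,3,4,5}.
From clues 1–2: Chao is in {1,3,5}.
From clues 1–4: Mateo → seat 1, Mina → seat 2.
From clues 1–5: Jonas → seat 3, Grace → seat 4, Chao → seat 5.

Mateo, Mina, Jonas, Grace, Chao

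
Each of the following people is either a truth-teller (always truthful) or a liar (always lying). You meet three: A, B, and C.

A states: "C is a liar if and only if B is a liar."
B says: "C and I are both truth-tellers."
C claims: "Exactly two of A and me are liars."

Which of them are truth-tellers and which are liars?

A: truth-teller, B: liar, C: liar

Consider A. Suppose A is a liar.
Then whichever role C has, C's statement has the wrong truth value — contradiction.
So A is a truth-teller.
With that fixed, C's statement is false, so C is a liar.
With that fixed, B's statement is false, so B is a liar.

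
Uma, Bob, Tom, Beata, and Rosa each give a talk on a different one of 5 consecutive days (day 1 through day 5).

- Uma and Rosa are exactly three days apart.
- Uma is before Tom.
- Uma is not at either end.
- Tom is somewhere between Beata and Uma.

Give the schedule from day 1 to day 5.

From clue 1: Uma is in {1,2,4,5}.
From clues 1–2: Uma is in {1,2,4}.
From clues 1–3: Uma is in {2,4}.
From clues 1–4: Bob → day 1, Uma → day 2, Tom → day 3, Beata → day 4, Rosa → day 5.

Bob, Uma, Tom, Beata, Rosa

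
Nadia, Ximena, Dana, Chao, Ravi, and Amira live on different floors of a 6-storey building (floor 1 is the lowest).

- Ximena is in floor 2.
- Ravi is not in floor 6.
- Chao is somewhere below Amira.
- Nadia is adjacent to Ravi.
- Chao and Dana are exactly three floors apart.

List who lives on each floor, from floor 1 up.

From clue 1: Ximena → floor 2.
From clues 1–2: Ravi is in {1,3,4,5}.
From clues 1–3: Chao is in {1,3,4,5}.
From clues 1–4: Chao is in {1,3,5}.
From clues 1–5: Chao → floor 1, Amira → floor 3, Dana → floor 4, Ravi → floor 5, Nadia → floor 6.

Chao, Ximena, Amira, Dana, Ravi, Nadia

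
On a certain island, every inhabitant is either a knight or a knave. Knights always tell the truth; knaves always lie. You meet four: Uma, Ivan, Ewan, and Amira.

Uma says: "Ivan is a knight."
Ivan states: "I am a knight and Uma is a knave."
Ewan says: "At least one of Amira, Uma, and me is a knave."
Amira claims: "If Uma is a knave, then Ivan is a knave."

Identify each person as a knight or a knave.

Uma: knave, Ivan: knave, Ewan: knight, Amira: knight

Consider Uma. Suppose Uma is a knight.
Then no assignment of the remaining roles makes every statement match its speaker's type — contradiction.
So Uma is a knave.
With that fixed, Ewan's statement is true, so Ewan is a knight.
Consider Ivan. Suppose Ivan is a knight.
Then Uma's statement comes out true, contradicting Uma being a knave.
So Ivan is a knave.
With that fixed, Amira's statement is true, so Amira is a knight.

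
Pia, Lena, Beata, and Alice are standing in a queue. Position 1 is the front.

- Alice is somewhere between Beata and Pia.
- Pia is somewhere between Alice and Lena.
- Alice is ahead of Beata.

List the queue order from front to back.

From clue 1: Alice is in {2,3}.
From clues 1–2: Pia is in {2,3}.
From clues 1–3: Lena → position 1, Pia → position 2, Alice → position 3, Beata → position 4.

Lena, Pia, Alice, Beata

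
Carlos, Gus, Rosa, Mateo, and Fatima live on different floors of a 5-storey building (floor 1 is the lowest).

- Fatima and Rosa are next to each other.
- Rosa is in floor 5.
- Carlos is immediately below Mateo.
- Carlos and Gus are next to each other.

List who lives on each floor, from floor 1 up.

Gus, Carlos, Mateo, Fatima, Rosa

From clues 1–2: Fatima → floor 4, Rosa → floor 5.
From clues 1–3: Carlos is in {1,2}.
From clues 1–4: Gus → floor 1, Carlos → floor 2, Mateo → floor 3.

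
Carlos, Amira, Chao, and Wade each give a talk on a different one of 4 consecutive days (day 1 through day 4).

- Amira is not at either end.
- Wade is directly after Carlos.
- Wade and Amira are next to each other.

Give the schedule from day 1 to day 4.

Carlos, Wade, Amira, Chao

From clue 1: Amira is in {2,3}.
From clues 1–2: Carlos is in {1,3}.
From clues 1–3: Carlos → day 1, Wade → day 2, Amira → day 3, Chao → day 4.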